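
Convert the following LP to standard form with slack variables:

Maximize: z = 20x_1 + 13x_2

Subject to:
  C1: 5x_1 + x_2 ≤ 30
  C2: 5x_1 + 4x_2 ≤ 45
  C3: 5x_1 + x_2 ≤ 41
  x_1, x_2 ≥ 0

max z = 20x_1 + 13x_2

s.t.
  5x_1 + x_2 + s1 = 30
  5x_1 + 4x_2 + s2 = 45
  5x_1 + x_2 + s3 = 41
  x_1, x_2, s1, s2, s3 ≥ 0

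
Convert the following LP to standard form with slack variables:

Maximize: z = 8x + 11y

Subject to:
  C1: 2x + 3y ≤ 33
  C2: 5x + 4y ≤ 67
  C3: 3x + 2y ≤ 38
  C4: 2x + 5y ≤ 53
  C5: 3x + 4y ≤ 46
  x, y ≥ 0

max z = 8x + 11y

s.t.
  2x + 3y + s1 = 33
  5x + 4y + s2 = 67
  3x + 2y + s3 = 38
  2x + 5y + s4 = 53
  3x + 4y + s5 = 46
  x, y, s1, s2, s3, s4, s5 ≥ 0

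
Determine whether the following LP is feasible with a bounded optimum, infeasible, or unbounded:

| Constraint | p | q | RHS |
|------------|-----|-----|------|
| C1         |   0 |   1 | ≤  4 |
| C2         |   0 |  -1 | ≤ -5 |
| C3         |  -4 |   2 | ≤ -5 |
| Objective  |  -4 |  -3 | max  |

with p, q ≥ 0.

Infeasible (no feasible solution exists)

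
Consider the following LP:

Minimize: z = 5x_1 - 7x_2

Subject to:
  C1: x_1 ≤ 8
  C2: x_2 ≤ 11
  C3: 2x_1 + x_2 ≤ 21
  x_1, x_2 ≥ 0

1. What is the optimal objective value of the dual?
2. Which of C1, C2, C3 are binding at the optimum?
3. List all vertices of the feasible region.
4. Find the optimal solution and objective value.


1. -77
2. C2
3. (0, 0), (8, 0), (8, 5), (5, 11), (0, 11)
4. x_1 = 0, x_2 = 11, z = -77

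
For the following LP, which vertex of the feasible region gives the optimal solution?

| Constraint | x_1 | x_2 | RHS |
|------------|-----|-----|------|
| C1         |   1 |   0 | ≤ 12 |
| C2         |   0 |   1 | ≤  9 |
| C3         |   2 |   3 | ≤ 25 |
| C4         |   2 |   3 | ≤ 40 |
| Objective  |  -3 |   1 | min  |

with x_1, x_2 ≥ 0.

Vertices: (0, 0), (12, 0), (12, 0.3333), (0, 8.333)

Evaluate the objective at each vertex of the feasible region:
  z(0, 0) = 0
  z(12, 0) = -36  ←
  z(12, 0.3333) = -35.67
  z(0, 8.333) = 8.333
The minimum is at x_1 = 12, x_2 = 0.

(12, 0)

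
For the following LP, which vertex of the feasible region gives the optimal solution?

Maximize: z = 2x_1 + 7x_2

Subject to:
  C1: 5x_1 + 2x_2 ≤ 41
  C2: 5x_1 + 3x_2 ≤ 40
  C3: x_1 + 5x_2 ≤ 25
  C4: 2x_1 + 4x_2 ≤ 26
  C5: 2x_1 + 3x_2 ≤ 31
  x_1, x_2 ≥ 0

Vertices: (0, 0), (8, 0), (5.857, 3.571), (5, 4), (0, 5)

Evaluate the objective at each vertex of the feasible region:
  z(0, 0) = 0
  z(8, 0) = 16
  z(5.857, 3.571) = 36.71
  z(5, 4) = 38  ←
  z(0, 5) = 35
The maximum is at x_1 = 5, x_2 = 4.

(5, 4)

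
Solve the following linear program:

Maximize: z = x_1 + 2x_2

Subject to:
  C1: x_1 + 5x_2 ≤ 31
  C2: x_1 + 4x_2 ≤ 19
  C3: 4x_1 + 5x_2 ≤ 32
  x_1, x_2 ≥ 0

Evaluate the objective at each vertex of the feasible region:
  z(0, 0) = 0
  z(8, 0) = 8
  z(3, 4) = 11  ←
  z(0, 4.75) = 9.5
The maximum is at x_1 = 3, x_2 = 4.

x_1 = 3, x_2 = 4, z = 11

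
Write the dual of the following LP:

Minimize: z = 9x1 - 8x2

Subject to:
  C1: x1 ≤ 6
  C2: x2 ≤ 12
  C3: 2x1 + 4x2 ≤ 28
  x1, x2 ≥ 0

Primal min cᵀx s.t. Ax ≤ b, x ≥ 0  →  Dual max −bᵀy s.t. Aᵀy ≥ −c, y ≥ 0.

Maximize: z = -6y1 - 12y2 - 28y3

Subject to:
  y1 + 2y3 ≥ -9
  y2 + 4y3 ≥ 8
  y1, y2, y3 ≥ 0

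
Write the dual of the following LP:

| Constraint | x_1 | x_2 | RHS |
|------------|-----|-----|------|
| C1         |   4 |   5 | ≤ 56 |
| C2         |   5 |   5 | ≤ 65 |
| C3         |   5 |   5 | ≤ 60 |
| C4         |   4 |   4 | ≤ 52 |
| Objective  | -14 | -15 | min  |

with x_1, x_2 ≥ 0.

Primal min cᵀx s.t. Ax ≤ b, x ≥ 0  →  Dual max −bᵀy s.t. Aᵀy ≥ −c, y ≥ 0.

Maximize: z = -56y1 - 65y2 - 60y3 - 52y4

Subject to:
  4y1 + 5y2 + 5y3 + 4y4 ≥ 14
  5y1 + 5y2 + 5y3 + 4y4 ≥ 15
  y1, y2, y3, y4 ≥ 0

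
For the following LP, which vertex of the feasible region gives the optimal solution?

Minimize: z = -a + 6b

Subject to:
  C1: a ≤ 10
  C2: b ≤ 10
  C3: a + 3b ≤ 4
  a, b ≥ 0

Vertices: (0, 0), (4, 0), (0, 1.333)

Evaluate the objective at each vertex of the feasible region:
  z(0, 0) = 0
  z(4, 0) = -4  ←
  z(0, 1.333) = 8
The minimum is at a = 4, b = 0.

(4, 0)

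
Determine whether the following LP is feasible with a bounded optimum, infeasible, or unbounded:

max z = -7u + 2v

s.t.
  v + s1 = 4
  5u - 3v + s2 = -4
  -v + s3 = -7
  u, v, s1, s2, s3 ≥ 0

Infeasible (no feasible solution exists)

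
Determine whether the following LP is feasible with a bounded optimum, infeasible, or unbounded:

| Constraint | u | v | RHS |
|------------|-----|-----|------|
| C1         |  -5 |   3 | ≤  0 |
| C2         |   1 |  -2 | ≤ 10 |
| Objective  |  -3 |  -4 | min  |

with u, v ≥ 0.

Unbounded (objective can decrease without bound)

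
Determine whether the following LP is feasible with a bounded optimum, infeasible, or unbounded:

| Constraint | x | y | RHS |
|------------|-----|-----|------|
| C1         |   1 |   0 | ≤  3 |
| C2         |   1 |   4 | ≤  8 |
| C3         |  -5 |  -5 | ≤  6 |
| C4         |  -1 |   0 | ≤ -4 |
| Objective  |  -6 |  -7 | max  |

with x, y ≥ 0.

Infeasible (no feasible solution exists)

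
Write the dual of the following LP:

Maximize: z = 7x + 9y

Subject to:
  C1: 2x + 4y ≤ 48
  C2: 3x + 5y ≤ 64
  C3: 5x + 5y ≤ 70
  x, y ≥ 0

Primal max cᵀx s.t. Ax ≤ b, x ≥ 0  →  Dual min bᵀy s.t. Aᵀy ≥ c, y ≥ 0.

Minimize: z = 48y1 + 64y2 + 70y3

Subject to:
  2y1 + 3y2 + 5y3 ≥ 7
  4y1 + 5y2 + 5y3 ≥ 9
  y1, y2, y3 ≥ 0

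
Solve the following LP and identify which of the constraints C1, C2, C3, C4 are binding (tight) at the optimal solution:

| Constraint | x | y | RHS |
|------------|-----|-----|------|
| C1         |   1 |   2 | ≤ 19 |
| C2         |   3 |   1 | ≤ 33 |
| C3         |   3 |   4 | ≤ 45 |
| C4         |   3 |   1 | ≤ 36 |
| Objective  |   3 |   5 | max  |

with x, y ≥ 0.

At x = 7, y = 6, compute slack b - a·x for each constraint:
  C1: 19 − 19 = 0  (binding)
  C2: 33 − 27 = 6  (slack)
  C3: 45 − 45 = 0  (binding)
  C4: 36 − 27 = 9  (slack)

Optimal: x = 7, y = 6
Binding: C1, C3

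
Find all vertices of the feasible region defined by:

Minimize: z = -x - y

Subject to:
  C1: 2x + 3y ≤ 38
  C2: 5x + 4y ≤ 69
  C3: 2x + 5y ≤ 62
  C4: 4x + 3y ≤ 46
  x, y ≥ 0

(0, 0), (11.5, 0), (4, 10), (1, 12), (0, 12.4)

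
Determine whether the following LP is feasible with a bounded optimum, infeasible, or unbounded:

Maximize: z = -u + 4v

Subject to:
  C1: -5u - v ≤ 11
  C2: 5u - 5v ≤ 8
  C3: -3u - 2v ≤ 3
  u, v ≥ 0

Unbounded (objective can increase without bound)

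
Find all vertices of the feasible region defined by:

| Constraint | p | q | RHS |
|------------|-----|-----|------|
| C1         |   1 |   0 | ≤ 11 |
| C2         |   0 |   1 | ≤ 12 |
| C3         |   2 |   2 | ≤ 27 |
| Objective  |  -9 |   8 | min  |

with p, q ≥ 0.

(0, 0), (11, 0), (11, 2.5), (1.5, 12), (0, 12)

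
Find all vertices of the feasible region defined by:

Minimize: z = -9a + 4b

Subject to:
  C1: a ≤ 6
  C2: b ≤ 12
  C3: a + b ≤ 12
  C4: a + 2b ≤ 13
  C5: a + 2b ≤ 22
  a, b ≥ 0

(0, 0), (6, 0), (6, 3.5), (0, 6.5)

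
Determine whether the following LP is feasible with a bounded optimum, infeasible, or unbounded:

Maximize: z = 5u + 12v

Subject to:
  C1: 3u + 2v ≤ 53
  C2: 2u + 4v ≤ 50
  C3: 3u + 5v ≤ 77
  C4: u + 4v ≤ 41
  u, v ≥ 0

Feasible with a bounded optimal solution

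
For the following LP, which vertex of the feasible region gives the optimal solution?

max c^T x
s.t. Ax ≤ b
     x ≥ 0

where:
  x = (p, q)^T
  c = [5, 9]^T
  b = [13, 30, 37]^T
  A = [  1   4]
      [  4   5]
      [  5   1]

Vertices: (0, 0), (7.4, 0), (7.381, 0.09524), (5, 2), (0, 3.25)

Evaluate the objective at each vertex of the feasible region:
  z(0, 0) = 0
  z(7.4, 0) = 37
  z(7.381, 0.09524) = 37.76
  z(5, 2) = 43  ←
  z(0, 3.25) = 29.25
The maximum is at p = 5, q = 2.

(5, 2)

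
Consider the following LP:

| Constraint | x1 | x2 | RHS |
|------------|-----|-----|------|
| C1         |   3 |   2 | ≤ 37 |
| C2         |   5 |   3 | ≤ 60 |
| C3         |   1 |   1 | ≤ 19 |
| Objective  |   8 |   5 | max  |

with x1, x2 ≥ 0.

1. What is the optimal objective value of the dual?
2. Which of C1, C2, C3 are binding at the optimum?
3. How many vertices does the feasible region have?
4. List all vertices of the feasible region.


1. 97
2. C1, C2
3. 4
4. (0, 0), (12, 0), (9, 5), (0, 18.5)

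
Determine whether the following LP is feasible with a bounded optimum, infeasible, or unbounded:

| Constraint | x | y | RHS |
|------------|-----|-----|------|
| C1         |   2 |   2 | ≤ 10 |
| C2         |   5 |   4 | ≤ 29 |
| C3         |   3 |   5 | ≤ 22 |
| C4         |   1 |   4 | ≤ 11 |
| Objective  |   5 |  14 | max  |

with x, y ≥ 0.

Feasible with a bounded optimal solution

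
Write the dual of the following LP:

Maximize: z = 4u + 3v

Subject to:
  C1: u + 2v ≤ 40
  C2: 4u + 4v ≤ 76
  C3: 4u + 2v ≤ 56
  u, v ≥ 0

Primal max cᵀx s.t. Ax ≤ b, x ≥ 0  →  Dual min bᵀy s.t. Aᵀy ≥ c, y ≥ 0.

Minimize: z = 40y1 + 76y2 + 56y3

Subject to:
  y1 + 4y2 + 4y3 ≥ 4
  2y1 + 4y2 + 2y3 ≥ 3
  y1, y2, y3 ≥ 0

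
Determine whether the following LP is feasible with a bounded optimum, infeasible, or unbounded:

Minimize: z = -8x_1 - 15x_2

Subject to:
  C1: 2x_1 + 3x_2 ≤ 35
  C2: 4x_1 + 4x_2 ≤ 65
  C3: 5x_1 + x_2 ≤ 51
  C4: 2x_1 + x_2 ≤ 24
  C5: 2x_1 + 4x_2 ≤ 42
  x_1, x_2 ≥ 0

Feasible with a bounded optimal solution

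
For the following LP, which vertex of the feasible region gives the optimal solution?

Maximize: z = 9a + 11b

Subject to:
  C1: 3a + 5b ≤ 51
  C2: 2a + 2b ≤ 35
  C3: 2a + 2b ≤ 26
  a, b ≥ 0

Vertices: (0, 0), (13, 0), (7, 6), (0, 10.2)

Evaluate the objective at each vertex of the feasible region:
  z(0, 0) = 0
  z(13, 0) = 117
  z(7, 6) = 129  ←
  z(0, 10.2) = 112.2
The maximum is at a = 7, b = 6.

(7, 6)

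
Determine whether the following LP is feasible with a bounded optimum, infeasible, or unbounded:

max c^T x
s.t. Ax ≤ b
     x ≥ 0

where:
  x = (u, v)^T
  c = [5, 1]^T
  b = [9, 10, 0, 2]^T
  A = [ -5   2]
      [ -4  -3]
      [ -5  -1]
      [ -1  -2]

Unbounded (objective can increase without bound)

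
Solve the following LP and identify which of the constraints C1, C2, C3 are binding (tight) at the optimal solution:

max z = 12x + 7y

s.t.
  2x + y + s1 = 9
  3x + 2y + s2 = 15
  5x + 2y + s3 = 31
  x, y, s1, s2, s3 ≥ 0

At x = 3, y = 3, compute slack b - a·x for each constraint:
  C1: 9 − 9 = 0  (binding)
  C2: 15 − 15 = 0  (binding)
  C3: 31 − 21 = 10  (slack)

Optimal: x = 3, y = 3
Binding: C1, C2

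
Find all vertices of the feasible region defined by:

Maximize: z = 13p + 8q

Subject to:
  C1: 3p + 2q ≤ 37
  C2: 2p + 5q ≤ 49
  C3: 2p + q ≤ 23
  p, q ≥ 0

(0, 0), (11.5, 0), (9, 5), (7.909, 6.636), (0, 9.8)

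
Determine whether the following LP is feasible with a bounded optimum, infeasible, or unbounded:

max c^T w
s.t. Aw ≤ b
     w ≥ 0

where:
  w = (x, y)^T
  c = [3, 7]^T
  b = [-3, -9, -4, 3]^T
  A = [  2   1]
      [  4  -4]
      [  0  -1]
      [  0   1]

Infeasible (no feasible solution exists)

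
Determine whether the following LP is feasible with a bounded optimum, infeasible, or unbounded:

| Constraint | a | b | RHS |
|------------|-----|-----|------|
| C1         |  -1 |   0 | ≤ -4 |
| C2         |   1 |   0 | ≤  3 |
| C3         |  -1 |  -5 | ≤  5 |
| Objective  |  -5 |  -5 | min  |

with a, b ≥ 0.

Infeasible (no feasible solution exists)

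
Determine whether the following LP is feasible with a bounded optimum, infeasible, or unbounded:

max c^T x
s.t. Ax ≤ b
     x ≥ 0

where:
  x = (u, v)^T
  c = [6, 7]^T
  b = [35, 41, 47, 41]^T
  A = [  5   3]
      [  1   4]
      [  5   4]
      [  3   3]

Feasible with a bounded optimal solution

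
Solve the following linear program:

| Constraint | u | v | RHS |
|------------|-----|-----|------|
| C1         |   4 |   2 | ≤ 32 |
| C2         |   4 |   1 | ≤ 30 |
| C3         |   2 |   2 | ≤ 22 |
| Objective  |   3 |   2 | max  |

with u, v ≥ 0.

Evaluate the objective at each vertex of the feasible region:
  z(0, 0) = 0
  z(7.5, 0) = 22.5
  z(7, 2) = 25
  z(5, 6) = 27  ←
  z(0, 11) = 22
The maximum is at u = 5, v = 6.

u = 5, v = 6, z = 27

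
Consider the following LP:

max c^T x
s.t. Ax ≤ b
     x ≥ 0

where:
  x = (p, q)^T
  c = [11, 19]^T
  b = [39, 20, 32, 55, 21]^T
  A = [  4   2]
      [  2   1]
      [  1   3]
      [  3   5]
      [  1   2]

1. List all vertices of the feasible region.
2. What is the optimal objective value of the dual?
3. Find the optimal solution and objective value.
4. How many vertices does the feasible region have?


1. (0, 0), (9.75, 0), (6.071, 7.357), (5, 8), (0, 10.5)
2. 207
3. p = 5, q = 8, z = 207
4. 5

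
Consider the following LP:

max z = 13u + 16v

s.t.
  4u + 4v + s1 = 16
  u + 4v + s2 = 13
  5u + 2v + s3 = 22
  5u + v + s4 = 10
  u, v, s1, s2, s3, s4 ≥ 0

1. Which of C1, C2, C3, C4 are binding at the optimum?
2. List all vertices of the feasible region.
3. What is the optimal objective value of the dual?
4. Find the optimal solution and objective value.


1. C1, C2
2. (0, 0), (2, 0), (1.5, 2.5), (1, 3), (0, 3.25)
3. 61
4. u = 1, v = 3, z = 61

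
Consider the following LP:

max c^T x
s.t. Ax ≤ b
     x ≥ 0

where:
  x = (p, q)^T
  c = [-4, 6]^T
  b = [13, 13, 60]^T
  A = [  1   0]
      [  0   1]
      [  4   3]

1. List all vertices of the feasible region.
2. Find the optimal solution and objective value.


1. (0, 0), (13, 0), (13, 2.667), (5.25, 13), (0, 13)
2. p = 0, q = 13, z = 78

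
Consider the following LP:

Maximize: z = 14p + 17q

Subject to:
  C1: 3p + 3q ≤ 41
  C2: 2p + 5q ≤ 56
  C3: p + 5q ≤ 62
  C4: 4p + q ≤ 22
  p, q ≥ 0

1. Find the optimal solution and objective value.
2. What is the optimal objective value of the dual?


1. p = 3, q = 10, z = 212
2. 212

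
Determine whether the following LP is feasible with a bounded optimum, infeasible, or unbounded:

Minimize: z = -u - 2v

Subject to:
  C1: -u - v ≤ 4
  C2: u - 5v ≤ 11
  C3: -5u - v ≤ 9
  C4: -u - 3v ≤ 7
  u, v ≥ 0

Unbounded (objective can decrease without bound)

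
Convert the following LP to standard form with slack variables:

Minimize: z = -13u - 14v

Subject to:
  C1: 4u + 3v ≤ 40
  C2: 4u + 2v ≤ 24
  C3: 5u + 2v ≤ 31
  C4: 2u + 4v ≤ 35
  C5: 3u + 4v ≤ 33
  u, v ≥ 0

min z = -13u - 14v

s.t.
  4u + 3v + s1 = 40
  4u + 2v + s2 = 24
  5u + 2v + s3 = 31
  2u + 4v + s4 = 35
  3u + 4v + s5 = 33
  u, v, s1, s2, s3, s4, s5 ≥ 0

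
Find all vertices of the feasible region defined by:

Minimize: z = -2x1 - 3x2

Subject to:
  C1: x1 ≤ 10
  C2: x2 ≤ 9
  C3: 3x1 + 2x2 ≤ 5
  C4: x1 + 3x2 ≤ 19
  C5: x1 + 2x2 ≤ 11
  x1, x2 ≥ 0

(0, 0), (1.667, 0), (0, 2.5)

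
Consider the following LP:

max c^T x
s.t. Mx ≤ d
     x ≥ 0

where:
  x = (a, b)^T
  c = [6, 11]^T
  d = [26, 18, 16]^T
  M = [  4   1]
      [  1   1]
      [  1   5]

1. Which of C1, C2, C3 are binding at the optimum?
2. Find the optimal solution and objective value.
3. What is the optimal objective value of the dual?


1. C1, C3
2. a = 6, b = 2, z = 58
3. 58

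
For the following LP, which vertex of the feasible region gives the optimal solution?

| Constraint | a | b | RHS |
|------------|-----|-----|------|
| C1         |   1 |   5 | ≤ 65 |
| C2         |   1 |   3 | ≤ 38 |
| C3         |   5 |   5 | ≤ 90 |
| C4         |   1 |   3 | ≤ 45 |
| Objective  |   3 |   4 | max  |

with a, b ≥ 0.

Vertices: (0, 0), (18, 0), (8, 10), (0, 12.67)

Evaluate the objective at each vertex of the feasible region:
  z(0, 0) = 0
  z(18, 0) = 54
  z(8, 10) = 64  ←
  z(0, 12.67) = 50.67
The maximum is at a = 8, b = 10.

(8, 10)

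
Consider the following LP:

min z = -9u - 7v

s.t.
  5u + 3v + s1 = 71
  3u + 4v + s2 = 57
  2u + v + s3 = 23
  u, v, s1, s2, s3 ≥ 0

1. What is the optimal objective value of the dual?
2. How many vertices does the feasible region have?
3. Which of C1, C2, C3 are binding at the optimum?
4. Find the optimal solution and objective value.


1. -126
2. 4
3. C2, C3
4. u = 7, v = 9, z = -126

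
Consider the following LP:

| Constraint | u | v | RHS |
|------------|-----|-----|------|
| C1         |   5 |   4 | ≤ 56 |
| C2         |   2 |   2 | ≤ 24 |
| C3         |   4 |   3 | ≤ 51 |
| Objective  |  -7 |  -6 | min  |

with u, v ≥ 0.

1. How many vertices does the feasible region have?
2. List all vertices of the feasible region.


1. 4
2. (0, 0), (11.2, 0), (8, 4), (0, 12)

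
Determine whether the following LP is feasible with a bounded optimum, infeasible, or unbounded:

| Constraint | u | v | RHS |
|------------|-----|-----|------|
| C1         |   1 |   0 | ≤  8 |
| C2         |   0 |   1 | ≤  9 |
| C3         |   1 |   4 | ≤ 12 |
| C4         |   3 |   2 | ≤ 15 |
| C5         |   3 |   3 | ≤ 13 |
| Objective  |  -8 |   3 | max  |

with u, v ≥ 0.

Feasible with a bounded optimal solution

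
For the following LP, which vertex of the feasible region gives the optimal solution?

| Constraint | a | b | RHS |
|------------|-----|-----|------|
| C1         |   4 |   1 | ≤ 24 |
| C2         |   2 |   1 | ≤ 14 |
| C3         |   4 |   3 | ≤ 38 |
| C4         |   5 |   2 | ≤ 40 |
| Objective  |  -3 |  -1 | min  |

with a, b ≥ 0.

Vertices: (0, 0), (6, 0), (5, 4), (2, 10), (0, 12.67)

Evaluate the objective at each vertex of the feasible region:
  z(0, 0) = 0
  z(6, 0) = -18
  z(5, 4) = -19  ←
  z(2, 10) = -16
  z(0, 12.67) = -12.67
The minimum is at a = 5, b = 4.

(5, 4)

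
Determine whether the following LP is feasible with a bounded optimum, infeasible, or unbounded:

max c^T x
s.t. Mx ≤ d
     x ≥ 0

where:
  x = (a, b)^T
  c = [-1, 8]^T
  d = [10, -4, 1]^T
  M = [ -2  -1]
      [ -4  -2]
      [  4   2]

Infeasible (no feasible solution exists)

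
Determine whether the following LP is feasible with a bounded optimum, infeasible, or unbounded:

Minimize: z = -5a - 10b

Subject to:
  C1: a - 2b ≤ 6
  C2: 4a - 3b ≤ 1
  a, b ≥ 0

Unbounded (objective can decrease without bound)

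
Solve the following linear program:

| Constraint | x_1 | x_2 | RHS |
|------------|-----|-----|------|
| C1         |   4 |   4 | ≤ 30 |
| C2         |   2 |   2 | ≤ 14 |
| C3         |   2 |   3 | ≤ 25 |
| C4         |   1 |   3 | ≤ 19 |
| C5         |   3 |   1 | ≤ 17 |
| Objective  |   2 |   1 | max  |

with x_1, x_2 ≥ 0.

Evaluate the objective at each vertex of the feasible region:
  z(0, 0) = 0
  z(5.667, 0) = 11.33
  z(5, 2) = 12  ←
  z(1, 6) = 8
  z(0, 6.333) = 6.333
The maximum is at x_1 = 5, x_2 = 2.

x_1 = 5, x_2 = 2, z = 12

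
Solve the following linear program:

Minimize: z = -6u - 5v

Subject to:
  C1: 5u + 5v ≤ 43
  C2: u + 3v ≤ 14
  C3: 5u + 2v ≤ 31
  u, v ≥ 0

Evaluate the objective at each vertex of the feasible region:
  z(0, 0) = 0
  z(6.2, 0) = -37.2
  z(5, 3) = -45  ←
  z(0, 4.667) = -23.33
The minimum is at u = 5, v = 3.

u = 5, v = 3, z = -45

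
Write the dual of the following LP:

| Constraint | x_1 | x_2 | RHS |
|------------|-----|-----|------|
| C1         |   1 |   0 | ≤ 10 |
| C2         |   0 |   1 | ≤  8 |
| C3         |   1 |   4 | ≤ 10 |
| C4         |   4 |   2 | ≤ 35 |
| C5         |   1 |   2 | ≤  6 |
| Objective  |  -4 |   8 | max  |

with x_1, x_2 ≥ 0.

Primal max cᵀx s.t. Ax ≤ b, x ≥ 0  →  Dual min bᵀy s.t. Aᵀy ≥ c, y ≥ 0.

Minimize: z = 10y1 + 8y2 + 10y3 + 35y4 + 6y5

Subject to:
  y1 + y3 + 4y4 + y5 ≥ -4
  y2 + 4y3 + 2y4 + 2y5 ≥ 8
  y1, y2, y3, y4, y5 ≥ 0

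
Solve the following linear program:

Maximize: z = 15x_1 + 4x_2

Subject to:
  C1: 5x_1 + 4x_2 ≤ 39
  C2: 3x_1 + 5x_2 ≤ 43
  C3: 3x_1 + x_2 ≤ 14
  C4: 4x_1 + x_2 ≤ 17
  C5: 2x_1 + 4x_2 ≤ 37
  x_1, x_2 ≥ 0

Evaluate the objective at each vertex of the feasible region:
  z(0, 0) = 0
  z(4.25, 0) = 63.75
  z(3, 5) = 65  ←
  z(2.429, 6.714) = 63.29
  z(1.769, 7.538) = 56.69
  z(0, 8.6) = 34.4
The maximum is at x_1 = 3, x_2 = 5.

x_1 = 3, x_2 = 5, z = 65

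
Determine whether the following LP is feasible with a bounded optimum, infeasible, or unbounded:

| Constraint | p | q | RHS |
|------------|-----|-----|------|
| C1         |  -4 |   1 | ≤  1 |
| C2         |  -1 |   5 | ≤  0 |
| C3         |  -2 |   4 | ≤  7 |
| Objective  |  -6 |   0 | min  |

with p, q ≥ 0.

Unbounded (objective can decrease without bound)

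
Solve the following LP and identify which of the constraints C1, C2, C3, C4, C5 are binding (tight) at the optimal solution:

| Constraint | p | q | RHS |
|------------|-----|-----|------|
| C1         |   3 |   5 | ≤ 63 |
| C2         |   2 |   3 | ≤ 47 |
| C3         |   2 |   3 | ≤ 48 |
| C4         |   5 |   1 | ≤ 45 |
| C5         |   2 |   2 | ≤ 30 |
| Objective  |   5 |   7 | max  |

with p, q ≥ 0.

At p = 6, q = 9, compute slack b - a·x for each constraint:
  C1: 63 − 63 = 0  (binding)
  C2: 47 − 39 = 8  (slack)
  C3: 48 − 39 = 9  (slack)
  C4: 45 − 39 = 6  (slack)
  C5: 30 − 30 = 0  (binding)

Optimal: p = 6, q = 9
Binding: C1, C5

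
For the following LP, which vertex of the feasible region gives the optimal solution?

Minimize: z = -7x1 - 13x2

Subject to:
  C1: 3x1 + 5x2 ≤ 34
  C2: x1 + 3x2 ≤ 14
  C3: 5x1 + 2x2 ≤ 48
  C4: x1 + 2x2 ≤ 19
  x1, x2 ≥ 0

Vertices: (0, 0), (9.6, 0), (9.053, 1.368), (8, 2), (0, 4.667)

Evaluate the objective at each vertex of the feasible region:
  z(0, 0) = 0
  z(9.6, 0) = -67.2
  z(9.053, 1.368) = -81.16
  z(8, 2) = -82  ←
  z(0, 4.667) = -60.67
The minimum is at x1 = 8, x2 = 2.

(8, 2)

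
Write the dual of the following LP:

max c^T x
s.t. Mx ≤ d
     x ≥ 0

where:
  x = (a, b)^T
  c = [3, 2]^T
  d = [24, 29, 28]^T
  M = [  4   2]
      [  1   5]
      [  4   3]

Primal max cᵀx s.t. Ax ≤ b, x ≥ 0  →  Dual min bᵀy s.t. Aᵀy ≥ c, y ≥ 0.

Minimize: z = 24y1 + 29y2 + 28y3

Subject to:
  4y1 + y2 + 4y3 ≥ 3
  2y1 + 5y2 + 3y3 ≥ 2
  y1, y2, y3 ≥ 0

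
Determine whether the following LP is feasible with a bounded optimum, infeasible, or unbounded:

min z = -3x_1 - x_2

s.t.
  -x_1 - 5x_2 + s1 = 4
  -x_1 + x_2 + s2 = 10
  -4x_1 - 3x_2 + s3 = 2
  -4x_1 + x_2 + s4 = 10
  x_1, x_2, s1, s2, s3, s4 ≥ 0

Unbounded (objective can decrease without bound)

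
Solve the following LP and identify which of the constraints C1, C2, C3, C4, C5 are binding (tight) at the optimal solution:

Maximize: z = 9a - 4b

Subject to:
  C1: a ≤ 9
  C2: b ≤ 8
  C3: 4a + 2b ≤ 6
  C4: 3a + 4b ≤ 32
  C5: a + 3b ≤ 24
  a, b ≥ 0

At a = 1.5, b = 0, compute slack b - a·x for each constraint:
  C1: 9 − 1.5 = 7.5  (slack)
  C2: 8 − 0 = 8  (slack)
  C3: 6 − 6 = 0  (binding)
  C4: 32 − 4.5 = 27.5  (slack)
  C5: 24 − 1.5 = 22.5  (slack)

Optimal: a = 1.5, b = 0
Binding: C3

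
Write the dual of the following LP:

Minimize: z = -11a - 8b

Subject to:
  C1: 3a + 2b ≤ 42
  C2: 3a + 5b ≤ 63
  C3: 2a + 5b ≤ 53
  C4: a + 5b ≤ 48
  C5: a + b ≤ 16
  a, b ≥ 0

Primal min cᵀx s.t. Ax ≤ b, x ≥ 0  →  Dual max −bᵀy s.t. Aᵀy ≥ −c, y ≥ 0.

Maximize: z = -42y1 - 63y2 - 53y3 - 48y4 - 16y5

Subject to:
  3y1 + 3y2 + 2y3 + y4 + y5 ≥ 11
  2y1 + 5y2 + 5y3 + 5y4 + y5 ≥ 8
  y1, y2, y3, y4, y5 ≥ 0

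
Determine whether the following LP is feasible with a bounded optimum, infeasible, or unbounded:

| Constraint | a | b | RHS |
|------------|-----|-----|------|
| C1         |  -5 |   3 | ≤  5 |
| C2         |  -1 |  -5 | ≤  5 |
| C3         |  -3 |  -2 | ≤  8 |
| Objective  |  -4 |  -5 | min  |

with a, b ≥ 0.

Unbounded (objective can decrease without bound)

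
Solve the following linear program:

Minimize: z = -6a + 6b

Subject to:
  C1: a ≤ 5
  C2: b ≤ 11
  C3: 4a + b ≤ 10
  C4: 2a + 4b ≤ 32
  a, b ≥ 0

Evaluate the objective at each vertex of the feasible region:
  z(0, 0) = 0
  z(2.5, 0) = -15  ←
  z(0.5714, 7.714) = 42.86
  z(0, 8) = 48
The minimum is at a = 2.5, b = 0.

a = 2.5, b = 0, z = -15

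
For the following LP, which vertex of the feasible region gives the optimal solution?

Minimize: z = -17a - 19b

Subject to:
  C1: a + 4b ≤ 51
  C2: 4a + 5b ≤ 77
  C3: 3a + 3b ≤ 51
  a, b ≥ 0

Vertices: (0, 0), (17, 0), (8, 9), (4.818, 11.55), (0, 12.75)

Evaluate the objective at each vertex of the feasible region:
  z(0, 0) = 0
  z(17, 0) = -289
  z(8, 9) = -307  ←
  z(4.818, 11.55) = -301.3
  z(0, 12.75) = -242.2
The minimum is at a = 8, b = 9.

(8, 9)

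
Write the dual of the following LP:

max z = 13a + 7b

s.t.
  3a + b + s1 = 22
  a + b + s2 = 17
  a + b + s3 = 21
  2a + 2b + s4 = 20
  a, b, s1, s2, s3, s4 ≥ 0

Primal max cᵀx s.t. Ax ≤ b, x ≥ 0  →  Dual min bᵀy s.t. Aᵀy ≥ c, y ≥ 0.

Minimize: z = 22y1 + 17y2 + 21y3 + 20y4

Subject to:
  3y1 + y2 + y3 + 2y4 ≥ 13
  y1 + y2 + y3 + 2y4 ≥ 7
  y1, y2, y3, y4 ≥ 0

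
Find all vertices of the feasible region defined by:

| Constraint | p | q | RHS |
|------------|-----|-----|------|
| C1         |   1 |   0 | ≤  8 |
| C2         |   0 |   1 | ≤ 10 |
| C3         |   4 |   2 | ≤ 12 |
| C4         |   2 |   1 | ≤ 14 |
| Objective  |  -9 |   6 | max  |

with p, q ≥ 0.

(0, 0), (3, 0), (0, 6)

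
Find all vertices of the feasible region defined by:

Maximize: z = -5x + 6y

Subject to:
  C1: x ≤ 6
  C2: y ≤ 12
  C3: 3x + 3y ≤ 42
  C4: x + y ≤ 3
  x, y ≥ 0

(0, 0), (3, 0), (0, 3)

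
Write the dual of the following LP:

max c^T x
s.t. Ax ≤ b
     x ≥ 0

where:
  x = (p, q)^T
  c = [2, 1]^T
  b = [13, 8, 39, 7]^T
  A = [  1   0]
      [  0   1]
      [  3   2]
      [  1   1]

Primal max cᵀx s.t. Ax ≤ b, x ≥ 0  →  Dual min bᵀy s.t. Aᵀy ≥ c, y ≥ 0.

Minimize: z = 13y1 + 8y2 + 39y3 + 7y4

Subject to:
  y1 + 3y3 + y4 ≥ 2
  y2 + 2y3 + y4 ≥ 1
  y1, y2, y3, y4 ≥ 0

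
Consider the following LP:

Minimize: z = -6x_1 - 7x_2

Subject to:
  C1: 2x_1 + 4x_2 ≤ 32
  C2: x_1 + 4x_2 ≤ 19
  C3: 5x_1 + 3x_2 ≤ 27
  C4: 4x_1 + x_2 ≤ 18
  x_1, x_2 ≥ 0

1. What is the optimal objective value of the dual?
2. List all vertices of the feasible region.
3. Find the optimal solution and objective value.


1. -46
2. (0, 0), (4.5, 0), (3.857, 2.571), (3, 4), (0, 4.75)
3. x_1 = 3, x_2 = 4, z = -46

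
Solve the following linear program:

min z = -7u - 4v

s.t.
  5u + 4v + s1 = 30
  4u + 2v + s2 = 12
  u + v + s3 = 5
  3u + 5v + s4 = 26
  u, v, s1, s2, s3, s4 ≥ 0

Evaluate the objective at each vertex of the feasible region:
  z(0, 0) = 0
  z(3, 0) = -21
  z(1, 4) = -23  ←
  z(0, 5) = -20
The minimum is at u = 1, v = 4.

u = 1, v = 4, z = -23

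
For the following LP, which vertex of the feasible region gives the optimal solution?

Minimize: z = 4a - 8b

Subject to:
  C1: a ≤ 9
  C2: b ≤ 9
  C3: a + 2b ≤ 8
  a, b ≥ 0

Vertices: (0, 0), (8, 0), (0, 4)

Evaluate the objective at each vertex of the feasible region:
  z(0, 0) = 0
  z(8, 0) = 32
  z(0, 4) = -32  ←
The minimum is at a = 0, b = 4.

(0, 4)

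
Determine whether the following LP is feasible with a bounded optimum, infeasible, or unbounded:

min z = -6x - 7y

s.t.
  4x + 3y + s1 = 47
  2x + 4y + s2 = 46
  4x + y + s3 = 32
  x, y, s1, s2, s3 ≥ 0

Feasible with a bounded optimal solution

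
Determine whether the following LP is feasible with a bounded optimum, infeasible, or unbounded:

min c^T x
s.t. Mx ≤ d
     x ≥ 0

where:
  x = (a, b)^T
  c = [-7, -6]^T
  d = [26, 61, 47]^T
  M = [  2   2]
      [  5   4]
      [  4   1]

Feasible with a bounded optimal solution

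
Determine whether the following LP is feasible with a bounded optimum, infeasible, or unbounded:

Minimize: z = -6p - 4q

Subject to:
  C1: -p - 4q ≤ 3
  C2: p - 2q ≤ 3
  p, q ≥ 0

Unbounded (objective can decrease without bound)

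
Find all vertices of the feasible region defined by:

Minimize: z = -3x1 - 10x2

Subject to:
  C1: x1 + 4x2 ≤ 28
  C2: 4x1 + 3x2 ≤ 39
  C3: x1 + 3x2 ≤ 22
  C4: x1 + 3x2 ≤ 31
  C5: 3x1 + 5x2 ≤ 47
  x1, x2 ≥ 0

(0, 0), (9.75, 0), (5.667, 5.444), (4, 6), (0, 7)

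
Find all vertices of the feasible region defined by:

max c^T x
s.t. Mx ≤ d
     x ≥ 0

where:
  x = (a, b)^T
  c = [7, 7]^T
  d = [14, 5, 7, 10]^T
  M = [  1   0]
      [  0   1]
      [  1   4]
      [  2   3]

(0, 0), (5, 0), (3.8, 0.8), (0, 1.75)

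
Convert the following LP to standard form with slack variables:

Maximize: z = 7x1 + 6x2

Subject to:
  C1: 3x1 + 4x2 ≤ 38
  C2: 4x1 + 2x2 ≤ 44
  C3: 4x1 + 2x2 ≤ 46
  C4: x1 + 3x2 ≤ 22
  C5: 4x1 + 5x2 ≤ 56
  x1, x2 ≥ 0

max z = 7x1 + 6x2

s.t.
  3x1 + 4x2 + s1 = 38
  4x1 + 2x2 + s2 = 44
  4x1 + 2x2 + s3 = 46
  x1 + 3x2 + s4 = 22
  4x1 + 5x2 + s5 = 56
  x1, x2, s1, s2, s3, s4, s5 ≥ 0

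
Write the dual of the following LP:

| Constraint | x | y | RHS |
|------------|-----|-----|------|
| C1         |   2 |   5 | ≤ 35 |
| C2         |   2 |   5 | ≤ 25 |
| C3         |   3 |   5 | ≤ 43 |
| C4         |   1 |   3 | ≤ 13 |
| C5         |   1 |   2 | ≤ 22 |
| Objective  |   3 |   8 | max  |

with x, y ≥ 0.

Primal max cᵀx s.t. Ax ≤ b, x ≥ 0  →  Dual min bᵀy s.t. Aᵀy ≥ c, y ≥ 0.

Minimize: z = 35y1 + 25y2 + 43y3 + 13y4 + 22y5

Subject to:
  2y1 + 2y2 + 3y3 + y4 + y5 ≥ 3
  5y1 + 5y2 + 5y3 + 3y4 + 2y5 ≥ 8
  y1, y2, y3, y4, y5 ≥ 0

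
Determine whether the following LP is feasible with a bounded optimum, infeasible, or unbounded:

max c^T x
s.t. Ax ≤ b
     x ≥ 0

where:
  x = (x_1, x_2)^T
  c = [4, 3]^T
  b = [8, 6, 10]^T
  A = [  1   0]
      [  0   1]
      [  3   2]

Feasible with a bounded optimal solution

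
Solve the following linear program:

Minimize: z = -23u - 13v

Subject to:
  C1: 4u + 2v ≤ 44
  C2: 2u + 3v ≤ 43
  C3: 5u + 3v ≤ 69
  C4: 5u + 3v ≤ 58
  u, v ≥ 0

Evaluate the objective at each vertex of the feasible region:
  z(0, 0) = 0
  z(11, 0) = -253
  z(8, 6) = -262  ←
  z(5, 11) = -258
  z(0, 14.33) = -186.3
The minimum is at u = 8, v = 6.

u = 8, v = 6, z = -262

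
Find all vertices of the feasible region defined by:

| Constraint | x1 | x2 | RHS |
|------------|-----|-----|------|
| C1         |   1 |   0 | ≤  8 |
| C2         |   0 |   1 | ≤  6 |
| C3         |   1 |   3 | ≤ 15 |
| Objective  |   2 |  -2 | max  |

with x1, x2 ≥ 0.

(0, 0), (8, 0), (8, 2.333), (0, 5)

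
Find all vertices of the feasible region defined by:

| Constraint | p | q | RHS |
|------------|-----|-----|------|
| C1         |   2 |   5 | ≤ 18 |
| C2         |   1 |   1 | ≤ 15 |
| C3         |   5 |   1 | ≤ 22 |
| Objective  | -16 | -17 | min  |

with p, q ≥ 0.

(0, 0), (4.4, 0), (4, 2), (0, 3.6)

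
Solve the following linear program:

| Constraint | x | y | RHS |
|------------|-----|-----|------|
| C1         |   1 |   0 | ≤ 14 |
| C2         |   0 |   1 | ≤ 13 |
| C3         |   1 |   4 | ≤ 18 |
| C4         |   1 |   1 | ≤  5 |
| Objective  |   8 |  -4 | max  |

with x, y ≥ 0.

Evaluate the objective at each vertex of the feasible region:
  z(0, 0) = 0
  z(5, 0) = 40  ←
  z(0.6667, 4.333) = -12
  z(0, 4.5) = -18
The maximum is at x = 5, y = 0.

x = 5, y = 0, z = 40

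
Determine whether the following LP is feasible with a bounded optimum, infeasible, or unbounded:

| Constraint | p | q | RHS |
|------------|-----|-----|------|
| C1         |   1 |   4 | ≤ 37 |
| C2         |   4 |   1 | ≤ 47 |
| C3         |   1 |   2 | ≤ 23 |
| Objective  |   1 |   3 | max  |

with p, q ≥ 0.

Feasible with a bounded optimal solution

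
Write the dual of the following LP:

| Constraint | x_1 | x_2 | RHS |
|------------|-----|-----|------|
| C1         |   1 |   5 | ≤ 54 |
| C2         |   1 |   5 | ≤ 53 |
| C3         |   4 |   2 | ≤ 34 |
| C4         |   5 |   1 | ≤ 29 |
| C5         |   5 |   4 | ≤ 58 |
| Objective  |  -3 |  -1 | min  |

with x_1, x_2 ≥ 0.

Primal min cᵀx s.t. Ax ≤ b, x ≥ 0  →  Dual max −bᵀy s.t. Aᵀy ≥ −c, y ≥ 0.

Maximize: z = -54y1 - 53y2 - 34y3 - 29y4 - 58y5

Subject to:
  y1 + y2 + 4y3 + 5y4 + 5y5 ≥ 3
  5y1 + 5y2 + 2y3 + y4 + 4y5 ≥ 1
  y1, y2, y3, y4, y5 ≥ 0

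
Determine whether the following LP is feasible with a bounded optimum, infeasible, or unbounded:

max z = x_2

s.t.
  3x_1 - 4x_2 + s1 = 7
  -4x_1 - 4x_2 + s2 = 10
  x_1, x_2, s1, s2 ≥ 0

Unbounded (objective can increase without bound)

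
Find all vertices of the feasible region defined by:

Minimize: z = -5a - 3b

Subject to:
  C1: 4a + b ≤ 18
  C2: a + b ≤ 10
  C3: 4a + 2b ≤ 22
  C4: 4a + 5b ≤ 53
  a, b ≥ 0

(0, 0), (4.5, 0), (3.5, 4), (1, 9), (0, 10)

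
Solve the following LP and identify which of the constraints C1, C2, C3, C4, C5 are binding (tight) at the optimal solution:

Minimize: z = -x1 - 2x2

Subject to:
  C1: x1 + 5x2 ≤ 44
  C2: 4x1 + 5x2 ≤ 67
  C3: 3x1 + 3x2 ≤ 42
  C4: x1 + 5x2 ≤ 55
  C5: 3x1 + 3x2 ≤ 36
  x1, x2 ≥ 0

At x1 = 4, x2 = 8, compute slack b - a·x for each constraint:
  C1: 44 − 44 = 0  (binding)
  C2: 67 − 56 = 11  (slack)
  C3: 42 − 36 = 6  (slack)
  C4: 55 − 44 = 11  (slack)
  C5: 36 − 36 = 0  (binding)

Optimal: x1 = 4, x2 = 8
Binding: C1, C5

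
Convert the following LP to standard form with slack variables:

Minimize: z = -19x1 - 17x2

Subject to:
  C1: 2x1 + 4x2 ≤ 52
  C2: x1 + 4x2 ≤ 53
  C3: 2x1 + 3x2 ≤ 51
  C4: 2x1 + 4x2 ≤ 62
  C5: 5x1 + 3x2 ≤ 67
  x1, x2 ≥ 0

min z = -19x1 - 17x2

s.t.
  2x1 + 4x2 + s1 = 52
  x1 + 4x2 + s2 = 53
  2x1 + 3x2 + s3 = 51
  2x1 + 4x2 + s4 = 62
  5x1 + 3x2 + s5 = 67
  x1, x2, s1, s2, s3, s4, s5 ≥ 0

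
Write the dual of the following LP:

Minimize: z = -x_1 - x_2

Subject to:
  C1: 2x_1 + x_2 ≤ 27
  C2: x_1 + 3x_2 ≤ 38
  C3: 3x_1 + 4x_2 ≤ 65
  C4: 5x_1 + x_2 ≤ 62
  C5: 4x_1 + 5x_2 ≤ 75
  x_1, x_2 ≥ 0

Primal min cᵀx s.t. Ax ≤ b, x ≥ 0  →  Dual max −bᵀy s.t. Aᵀy ≥ −c, y ≥ 0.

Maximize: z = -27y1 - 38y2 - 65y3 - 62y4 - 75y5

Subject to:
  2y1 + y2 + 3y3 + 5y4 + 4y5 ≥ 1
  y1 + 3y2 + 4y3 + y4 + 5y5 ≥ 1
  y1, y2, y3, y4, y5 ≥ 0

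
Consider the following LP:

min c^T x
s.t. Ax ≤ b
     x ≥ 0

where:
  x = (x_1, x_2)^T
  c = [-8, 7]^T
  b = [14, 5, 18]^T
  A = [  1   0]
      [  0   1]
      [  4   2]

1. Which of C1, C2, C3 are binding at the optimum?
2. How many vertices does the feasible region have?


1. C3
2. 4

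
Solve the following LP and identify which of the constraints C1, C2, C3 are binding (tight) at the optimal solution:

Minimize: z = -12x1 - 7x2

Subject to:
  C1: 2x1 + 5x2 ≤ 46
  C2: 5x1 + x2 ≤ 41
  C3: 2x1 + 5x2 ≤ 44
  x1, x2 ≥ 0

At x1 = 7, x2 = 6, compute slack b - a·x for each constraint:
  C1: 46 − 44 = 2  (slack)
  C2: 41 − 41 = 0  (binding)
  C3: 44 − 44 = 0  (binding)

Optimal: x1 = 7, x2 = 6
Binding: C2, C3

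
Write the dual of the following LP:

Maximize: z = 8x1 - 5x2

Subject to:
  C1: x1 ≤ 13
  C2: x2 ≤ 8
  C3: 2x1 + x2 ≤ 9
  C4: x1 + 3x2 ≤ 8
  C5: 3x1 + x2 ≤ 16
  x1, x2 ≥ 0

Primal max cᵀx s.t. Ax ≤ b, x ≥ 0  →  Dual min bᵀy s.t. Aᵀy ≥ c, y ≥ 0.

Minimize: z = 13y1 + 8y2 + 9y3 + 8y4 + 16y5

Subject to:
  y1 + 2y3 + y4 + 3y5 ≥ 8
  y2 + y3 + 3y4 + y5 ≥ -5
  y1, y2, y3, y4, y5 ≥ 0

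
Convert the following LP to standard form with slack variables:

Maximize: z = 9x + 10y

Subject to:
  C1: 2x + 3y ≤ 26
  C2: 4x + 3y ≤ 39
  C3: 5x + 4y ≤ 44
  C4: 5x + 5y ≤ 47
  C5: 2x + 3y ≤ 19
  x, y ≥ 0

max z = 9x + 10y

s.t.
  2x + 3y + s1 = 26
  4x + 3y + s2 = 39
  5x + 4y + s3 = 44
  5x + 5y + s4 = 47
  2x + 3y + s5 = 19
  x, y, s1, s2, s3, s4, s5 ≥ 0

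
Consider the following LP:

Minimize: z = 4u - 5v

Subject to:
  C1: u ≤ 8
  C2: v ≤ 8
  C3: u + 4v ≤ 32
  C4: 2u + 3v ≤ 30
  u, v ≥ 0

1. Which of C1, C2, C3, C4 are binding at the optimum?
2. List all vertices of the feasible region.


1. C2, C3
2. (0, 0), (8, 0), (8, 4.667), (4.8, 6.8), (0, 8)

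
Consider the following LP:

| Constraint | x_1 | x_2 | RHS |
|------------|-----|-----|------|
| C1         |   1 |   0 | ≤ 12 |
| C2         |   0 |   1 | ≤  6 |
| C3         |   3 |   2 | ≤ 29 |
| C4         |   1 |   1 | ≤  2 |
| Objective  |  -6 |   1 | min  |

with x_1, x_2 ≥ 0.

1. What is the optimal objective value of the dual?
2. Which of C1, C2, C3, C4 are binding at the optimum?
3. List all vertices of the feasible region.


1. -12
2. C4
3. (0, 0), (2, 0), (0, 2)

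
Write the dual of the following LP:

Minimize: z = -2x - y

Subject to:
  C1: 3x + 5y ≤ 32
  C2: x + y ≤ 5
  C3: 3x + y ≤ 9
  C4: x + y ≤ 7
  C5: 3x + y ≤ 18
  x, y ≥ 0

Primal min cᵀx s.t. Ax ≤ b, x ≥ 0  →  Dual max −bᵀy s.t. Aᵀy ≥ −c, y ≥ 0.

Maximize: z = -32y1 - 5y2 - 9y3 - 7y4 - 18y5

Subject to:
  3y1 + y2 + 3y3 + y4 + 3y5 ≥ 2
  5y1 + y2 + y3 + y4 + y5 ≥ 1
  y1, y2, y3, y4, y5 ≥ 0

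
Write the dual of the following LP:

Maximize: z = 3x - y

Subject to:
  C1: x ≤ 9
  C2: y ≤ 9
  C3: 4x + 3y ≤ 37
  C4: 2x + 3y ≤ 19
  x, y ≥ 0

Primal max cᵀx s.t. Ax ≤ b, x ≥ 0  →  Dual min bᵀy s.t. Aᵀy ≥ c, y ≥ 0.

Minimize: z = 9y1 + 9y2 + 37y3 + 19y4

Subject to:
  y1 + 4y3 + 2y4 ≥ 3
  y2 + 3y3 + 3y4 ≥ -1
  y1, y2, y3, y4 ≥ 0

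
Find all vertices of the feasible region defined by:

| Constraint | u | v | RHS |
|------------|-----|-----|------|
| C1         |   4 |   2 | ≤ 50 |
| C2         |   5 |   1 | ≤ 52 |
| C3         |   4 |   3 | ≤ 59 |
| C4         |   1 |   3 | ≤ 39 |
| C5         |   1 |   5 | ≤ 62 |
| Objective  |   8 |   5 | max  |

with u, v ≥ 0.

(0, 0), (10.4, 0), (9, 7), (8, 9), (6.667, 10.78), (4.5, 11.5), (0, 12.4)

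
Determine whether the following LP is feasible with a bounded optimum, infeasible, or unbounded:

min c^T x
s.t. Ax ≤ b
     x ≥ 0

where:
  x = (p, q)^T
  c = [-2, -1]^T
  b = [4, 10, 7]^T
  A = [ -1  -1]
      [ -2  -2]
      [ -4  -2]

Unbounded (objective can decrease without bound)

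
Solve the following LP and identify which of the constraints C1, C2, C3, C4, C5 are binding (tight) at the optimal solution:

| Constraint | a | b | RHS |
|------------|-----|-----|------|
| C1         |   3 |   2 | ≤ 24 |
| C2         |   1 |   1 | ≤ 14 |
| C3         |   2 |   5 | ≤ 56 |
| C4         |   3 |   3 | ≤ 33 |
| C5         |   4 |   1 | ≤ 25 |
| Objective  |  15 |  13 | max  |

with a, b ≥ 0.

At a = 2, b = 9, compute slack b - a·x for each constraint:
  C1: 24 − 24 = 0  (binding)
  C2: 14 − 11 = 3  (slack)
  C3: 56 − 49 = 7  (slack)
  C4: 33 − 33 = 0  (binding)
  C5: 25 − 17 = 8  (slack)

Optimal: a = 2, b = 9
Binding: C1, C4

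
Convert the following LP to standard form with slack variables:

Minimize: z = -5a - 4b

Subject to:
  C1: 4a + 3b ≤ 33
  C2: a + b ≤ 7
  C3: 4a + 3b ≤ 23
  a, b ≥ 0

min z = -5a - 4b

s.t.
  4a + 3b + s1 = 33
  a + b + s2 = 7
  4a + 3b + s3 = 23
  a, b, s1, s2, s3 ≥ 0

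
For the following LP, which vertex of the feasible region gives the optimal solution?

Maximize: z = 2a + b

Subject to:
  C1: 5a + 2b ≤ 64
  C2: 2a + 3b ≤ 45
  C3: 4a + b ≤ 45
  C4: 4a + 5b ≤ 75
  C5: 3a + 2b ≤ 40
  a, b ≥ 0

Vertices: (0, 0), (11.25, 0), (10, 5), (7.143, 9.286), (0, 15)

Evaluate the objective at each vertex of the feasible region:
  z(0, 0) = 0
  z(11.25, 0) = 22.5
  z(10, 5) = 25  ←
  z(7.143, 9.286) = 23.57
  z(0, 15) = 15
The maximum is at a = 10, b = 5.

(10, 5)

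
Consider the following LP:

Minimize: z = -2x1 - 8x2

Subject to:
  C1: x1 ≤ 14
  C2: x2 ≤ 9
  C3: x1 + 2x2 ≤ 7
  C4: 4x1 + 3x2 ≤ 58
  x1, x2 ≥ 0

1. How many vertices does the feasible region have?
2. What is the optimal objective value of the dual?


1. 3
2. -28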